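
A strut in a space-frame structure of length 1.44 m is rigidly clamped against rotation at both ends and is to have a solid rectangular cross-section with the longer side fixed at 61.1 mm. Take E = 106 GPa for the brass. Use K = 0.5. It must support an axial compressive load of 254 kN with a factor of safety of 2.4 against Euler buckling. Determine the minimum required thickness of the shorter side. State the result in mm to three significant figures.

b ≈ 39.0 mm

Required P_cr = n·P = 2.4 × 254 = 609.6 kN
L_e = K·L = 0.5 × 1.44 = 0.7200 m
Required I = P_cr·L_e²/(π²E) = 6.096×10^5 × 0.7200² / (π² × 1.06×10^11) = 3.021×10^-7 m⁴
I_req = 3.021×10^5 mm⁴
Rectangle, weak axis: I_min = h·b³/12 with h = 61.1 mm fixed  ⇒  b = (12I/h)^(1/3) = 39.0 mm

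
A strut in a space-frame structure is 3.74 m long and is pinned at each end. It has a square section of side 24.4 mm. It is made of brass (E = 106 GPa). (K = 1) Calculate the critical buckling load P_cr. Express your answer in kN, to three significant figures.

P_cr ≈ 2.21 kN

I = a⁴/12 = 24.4⁴/12 = 2.954×10^4 mm⁴
I = 2.954×10^4 mm⁴ = 2.954×10^-8 m⁴
Effective length L_e = K·L = 1 × 3.74 = 3.740 m
P_cr = π²EI / L_e² = π² × 106×10⁹ × 2.954×10^-8 / 3.740² = 2.209×10^3 N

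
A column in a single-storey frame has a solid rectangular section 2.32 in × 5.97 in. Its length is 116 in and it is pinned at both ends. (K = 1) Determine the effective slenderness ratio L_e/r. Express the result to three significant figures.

λ ≈ 173

For a rectangle r_min = b/√12 = 2.32/√12 = 0.6697 in
L_e = K·L = 1 × 116 = 116.0 in
λ = L_e / r_min = 116.00 / 0.6697 = 173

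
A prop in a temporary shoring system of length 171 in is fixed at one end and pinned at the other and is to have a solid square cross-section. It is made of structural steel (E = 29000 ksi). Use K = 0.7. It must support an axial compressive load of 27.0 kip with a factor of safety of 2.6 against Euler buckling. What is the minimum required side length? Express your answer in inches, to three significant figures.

Required P_cr = n·P = 2.6 × 27.0 = 70.20 kip
L_e = K·L = 0.7 × 171 = 119.7 in
Required I = P_cr·L_e²/(π²E) = 7.020×10^4 × 119.7² / (π² × 2.90×10^7) = 3.514 in⁴
Solid square: I = a⁴/12  ⇒  a = (12I)^(1/4) = (12×3.514)^(1/4) = 2.55 in

a ≈ 2.55 in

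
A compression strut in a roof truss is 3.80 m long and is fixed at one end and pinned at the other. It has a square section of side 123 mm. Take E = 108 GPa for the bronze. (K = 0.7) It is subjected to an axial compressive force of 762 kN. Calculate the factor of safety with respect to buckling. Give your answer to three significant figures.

I = a⁴/12 = 123⁴/12 = 1.907×10^7 mm⁴
I = 1.907×10^7 mm⁴ = 1.907×10^-5 m⁴
Effective length L_e = K·L = 0.7 × 3.80 = 2.660 m
P_cr = π²EI / L_e² = π² × 108×10⁹ × 1.907×10^-5 / 2.660² = 2.873×10^6 N
Factor of safety n = P_cr / P = 2873.4 / 762 = 3.77

n ≈ 3.77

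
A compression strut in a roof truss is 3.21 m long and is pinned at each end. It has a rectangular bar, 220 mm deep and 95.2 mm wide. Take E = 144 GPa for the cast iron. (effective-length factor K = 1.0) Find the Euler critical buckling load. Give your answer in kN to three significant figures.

P_cr ≈ 2180 kN

Buckling occurs about the weak axis: I_min = h·b³/12 with b = 95.2 mm (the shorter side).
I_min = 220×95.2³/12 = 1.582×10^7 mm⁴
I = 1.582×10^7 mm⁴ = 1.582×10^-5 m⁴
Effective length L_e = K·L = 1 × 3.21 = 3.210 m
P_cr = π²EI / L_e² = π² × 144×10⁹ × 1.582×10^-5 / 3.210² = 2.182×10^6 N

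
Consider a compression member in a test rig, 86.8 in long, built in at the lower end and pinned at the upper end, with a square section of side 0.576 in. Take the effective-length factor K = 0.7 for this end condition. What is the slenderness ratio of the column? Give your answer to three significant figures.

λ ≈ 365

For a square r = a/√12 = 0.576/√12 = 0.1663 in
L_e = K·L = 0.7 × 86.8 = 60.76 in
λ = L_e / r_min = 60.760 / 0.1663 = 365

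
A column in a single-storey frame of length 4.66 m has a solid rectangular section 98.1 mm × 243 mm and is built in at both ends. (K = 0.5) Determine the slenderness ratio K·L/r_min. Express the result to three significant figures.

λ ≈ 82.3

For a rectangle r_min = b/√12 = 98.1/√12 = 28.32 mm
L_e = K·L = 0.5 × 4.66 m = 2.330 m = 2330.0 mm
λ = L_e / r_min = 2330.0 / 28.32 = 82.3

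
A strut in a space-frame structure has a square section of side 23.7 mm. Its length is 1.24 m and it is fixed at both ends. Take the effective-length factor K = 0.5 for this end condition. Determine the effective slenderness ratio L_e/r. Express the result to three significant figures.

I = a⁴/12 = 23.7⁴/12 = 2.629×10^4 mm⁴
A = 561.7 mm²;  r_min = √(I/A) = √(2.629×10^4/561.7) = 6.842 mm
L_e = K·L = 0.5 × 1.24 m = 0.6200 m = 620.00 mm
λ = L_e / r_min = 620.00 / 6.842 = 90.6

λ ≈ 90.6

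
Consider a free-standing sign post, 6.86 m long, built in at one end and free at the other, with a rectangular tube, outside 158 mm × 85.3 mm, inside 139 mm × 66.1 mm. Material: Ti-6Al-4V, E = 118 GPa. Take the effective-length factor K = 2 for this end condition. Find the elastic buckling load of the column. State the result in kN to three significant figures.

Weak-axis I_min = (h_o·b_o³ − h_i·b_i³)/12 with b_o = 85.3, b_i = 66.10 mm (shorter outer/inner sides).
I_min = (158×85.3³ − 139.0×66.10³)/12 = 4.827×10^6 mm⁴
I = 4.827×10^6 mm⁴ = 4.827×10^-6 m⁴
Effective length L_e = K·L = 2 × 6.86 = 13.72 m
P_cr = π²EI / L_e² = π² × 118×10⁹ × 4.827×10^-6 / 13.72² = 2.986×10^4 N

P_cr ≈ 29.9 kN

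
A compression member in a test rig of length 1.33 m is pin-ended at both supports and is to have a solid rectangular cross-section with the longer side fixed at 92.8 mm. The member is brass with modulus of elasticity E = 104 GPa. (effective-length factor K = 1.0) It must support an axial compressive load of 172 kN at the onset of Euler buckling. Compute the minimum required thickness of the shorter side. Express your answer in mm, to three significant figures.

b ≈ 33.7 mm

L_e = K·L = 1 × 1.33 = 1.330 m
Required I = P_cr·L_e²/(π²E) = 1.720×10^5 × 1.330² / (π² × 1.04×10^11) = 2.964×10^-7 m⁴
I_req = 2.964×10^5 mm⁴
Rectangle, weak axis: I_min = h·b³/12 with h = 92.8 mm fixed  ⇒  b = (12I/h)^(1/3) = 33.7 mm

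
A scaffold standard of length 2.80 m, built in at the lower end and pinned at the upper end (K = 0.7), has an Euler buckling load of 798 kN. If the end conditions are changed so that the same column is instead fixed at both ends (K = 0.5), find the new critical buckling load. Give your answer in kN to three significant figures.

P_cr ∝ 1/K², so P_cr,new = P_cr,old × (K_old/K_new)² = 798 × (0.7/0.5)²
= 798 × 1.960 = 1560 kN

P_cr ≈ 1560 kN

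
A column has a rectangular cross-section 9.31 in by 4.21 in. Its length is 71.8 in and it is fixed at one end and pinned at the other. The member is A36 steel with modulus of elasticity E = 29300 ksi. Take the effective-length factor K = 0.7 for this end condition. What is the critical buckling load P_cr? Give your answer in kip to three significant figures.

Buckling occurs about the weak axis: I_min = h·b³/12 with b = 4.21 in (the shorter side).
I_min = 9.31×4.21³/12 = 57.89 in⁴
Effective length L_e = K·L = 0.7 × 71.8 = 50.26 in
P_cr = π²EI / L_e² = π² × 29300×10³ × 57.89 / 50.26² = 6.627×10^6 lb

P_cr ≈ 6630 kip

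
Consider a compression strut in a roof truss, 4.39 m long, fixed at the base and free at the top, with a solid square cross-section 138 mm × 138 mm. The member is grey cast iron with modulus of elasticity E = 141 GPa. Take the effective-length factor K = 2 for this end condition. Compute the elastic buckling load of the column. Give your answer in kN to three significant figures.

P_cr ≈ 546 kN

I = a⁴/12 = 138⁴/12 = 3.022×10^7 mm⁴
I = 3.022×10^7 mm⁴ = 3.022×10^-5 m⁴
Effective length L_e = K·L = 2 × 4.39 = 8.780 m
P_cr = π²EI / L_e² = π² × 141×10⁹ × 3.022×10^-5 / 8.780² = 5.456×10^5 N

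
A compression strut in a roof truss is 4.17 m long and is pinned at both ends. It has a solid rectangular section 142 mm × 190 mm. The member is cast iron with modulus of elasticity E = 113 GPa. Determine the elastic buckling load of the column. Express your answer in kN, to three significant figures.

P_cr ≈ 2910 kN

Buckling occurs about the weak axis: I_min = h·b³/12 with b = 142 mm (the shorter side).
I_min = 190×142³/12 = 4.534×10^7 mm⁴
I = 4.534×10^7 mm⁴ = 4.534×10^-5 m⁴
Effective length L_e = K·L = 1 × 4.17 = 4.170 m
P_cr = π²EI / L_e² = π² × 113×10⁹ × 4.534×10^-5 / 4.170² = 2.908×10^6 N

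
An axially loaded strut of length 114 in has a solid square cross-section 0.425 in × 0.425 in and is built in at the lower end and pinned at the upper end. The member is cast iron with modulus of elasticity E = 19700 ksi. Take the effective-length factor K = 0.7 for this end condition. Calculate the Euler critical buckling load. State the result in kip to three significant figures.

I = a⁴/12 = 0.425⁴/12 = 2.719×10^-3 in⁴
Effective length L_e = K·L = 0.7 × 114 = 79.80 in
P_cr = π²EI / L_e² = π² × 19700×10³ × 2.719×10^-3 / 79.80² = 83.01 lb

P_cr ≈ 0.0830 kip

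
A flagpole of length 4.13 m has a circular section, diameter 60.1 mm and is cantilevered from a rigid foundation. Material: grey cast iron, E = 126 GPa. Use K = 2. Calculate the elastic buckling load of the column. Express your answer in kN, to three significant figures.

P_cr ≈ 11.7 kN

I = πd⁴/64 = π×60.1⁴/64 = 6.404×10^5 mm⁴
I = 6.404×10^5 mm⁴ = 6.404×10^-7 m⁴
Effective length L_e = K·L = 2 × 4.13 = 8.260 m
P_cr = π²EI / L_e² = π² × 126×10⁹ × 6.404×10^-7 / 8.260² = 1.167×10^4 N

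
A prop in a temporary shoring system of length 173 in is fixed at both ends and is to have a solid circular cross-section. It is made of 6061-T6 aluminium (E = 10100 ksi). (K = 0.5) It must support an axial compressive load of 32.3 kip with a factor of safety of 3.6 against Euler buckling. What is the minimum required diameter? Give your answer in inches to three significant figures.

d ≈ 3.65 in

Required P_cr = n·P = 3.6 × 32.3 = 116.3 kip
L_e = K·L = 0.5 × 173 = 86.50 in
Required I = P_cr·L_e²/(π²E) = 1.163×10^5 × 86.50² / (π² × 1.01×10^7) = 8.728 in⁴
Solid circle: I = πd⁴/64  ⇒  d = (64I/π)^(1/4) = (64×8.728/π)^(1/4) = 3.65 in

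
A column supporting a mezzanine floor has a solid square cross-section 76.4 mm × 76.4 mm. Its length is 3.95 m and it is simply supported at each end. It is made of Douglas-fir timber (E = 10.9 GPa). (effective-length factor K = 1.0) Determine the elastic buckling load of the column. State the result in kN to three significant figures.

P_cr ≈ 19.6 kN

I = a⁴/12 = 76.4⁴/12 = 2.839×10^6 mm⁴
I = 2.839×10^6 mm⁴ = 2.839×10^-6 m⁴
Effective length L_e = K·L = 1 × 3.95 = 3.950 m
P_cr = π²EI / L_e² = π² × 10.9×10⁹ × 2.839×10^-6 / 3.950² = 1.958×10^4 N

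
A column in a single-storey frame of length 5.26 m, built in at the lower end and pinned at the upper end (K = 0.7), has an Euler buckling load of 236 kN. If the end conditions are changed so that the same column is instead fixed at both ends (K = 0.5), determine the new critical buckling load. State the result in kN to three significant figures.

P_cr ∝ 1/K², so P_cr,new = P_cr,old × (K_old/K_new)² = 236 × (0.7/0.5)²
= 236 × 1.960 = 463 kN

P_cr ≈ 463 kN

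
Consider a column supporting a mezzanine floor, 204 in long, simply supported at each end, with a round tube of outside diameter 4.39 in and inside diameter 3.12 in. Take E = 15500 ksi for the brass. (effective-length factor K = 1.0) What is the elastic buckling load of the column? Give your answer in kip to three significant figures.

d_o = 4.39 in, d_i = 3.12 in
I = π(d_o⁴ − d_i⁴)/64 = π(4.39⁴ − 3.120⁴)/64 = 13.58 in⁴
Effective length L_e = K·L = 1 × 204 = 204.0 in
P_cr = π²EI / L_e² = π² × 15500×10³ × 13.58 / 204.0² = 4.992×10^4 lb

P_cr ≈ 49.9 kip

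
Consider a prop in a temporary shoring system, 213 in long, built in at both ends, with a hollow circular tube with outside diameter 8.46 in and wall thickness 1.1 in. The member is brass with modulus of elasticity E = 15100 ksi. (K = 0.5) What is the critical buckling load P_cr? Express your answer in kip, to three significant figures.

Inner diameter d_i = 8.46 − 2×1.1 = 6.260 in
I = π(d_o⁴ − d_i⁴)/64 = π(8.46⁴ − 6.260⁴)/64 = 176.1 in⁴
Effective length L_e = K·L = 0.5 × 213 = 106.5 in
P_cr = π²EI / L_e² = π² × 15100×10³ × 176.1 / 106.5² = 2.313×10^6 lb

P_cr ≈ 2310 kip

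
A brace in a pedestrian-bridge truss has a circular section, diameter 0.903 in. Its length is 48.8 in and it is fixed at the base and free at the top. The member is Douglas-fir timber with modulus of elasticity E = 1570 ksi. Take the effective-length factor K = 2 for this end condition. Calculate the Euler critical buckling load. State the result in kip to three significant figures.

I = πd⁴/64 = π×0.903⁴/64 = 3.264×10^-2 in⁴
Effective length L_e = K·L = 2 × 48.8 = 97.60 in
P_cr = π²EI / L_e² = π² × 1570×10³ × 3.264×10^-2 / 97.60² = 53.09 lb

P_cr ≈ 0.0531 kip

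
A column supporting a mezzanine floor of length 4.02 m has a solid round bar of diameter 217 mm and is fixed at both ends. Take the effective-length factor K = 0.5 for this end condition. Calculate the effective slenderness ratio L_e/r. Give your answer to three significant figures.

λ ≈ 37.1

I = πd⁴/64 = π×217⁴/64 = 1.088×10^8 mm⁴
A = 3.698×10^4 mm²;  r_min = √(I/A) = √(1.088×10^8/3.698×10^4) = 54.25 mm
L_e = K·L = 0.5 × 4.02 m = 2.010 m = 2010.0 mm
λ = L_e / r_min = 2010.0 / 54.25 = 37.1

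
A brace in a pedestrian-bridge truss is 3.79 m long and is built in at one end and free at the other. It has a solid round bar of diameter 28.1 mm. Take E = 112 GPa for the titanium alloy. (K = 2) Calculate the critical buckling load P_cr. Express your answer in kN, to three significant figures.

P_cr ≈ 0.589 kN

I = πd⁴/64 = π×28.1⁴/64 = 3.061×10^4 mm⁴
I = 3.061×10^4 mm⁴ = 3.061×10^-8 m⁴
Effective length L_e = K·L = 2 × 3.79 = 7.580 m
P_cr = π²EI / L_e² = π² × 112×10⁹ × 3.061×10^-8 / 7.580² = 588.8 N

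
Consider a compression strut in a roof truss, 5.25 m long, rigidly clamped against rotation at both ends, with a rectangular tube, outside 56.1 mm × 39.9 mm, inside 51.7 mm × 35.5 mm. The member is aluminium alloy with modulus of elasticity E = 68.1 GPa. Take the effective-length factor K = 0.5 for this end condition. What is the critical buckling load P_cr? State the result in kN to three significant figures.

Weak-axis I_min = (h_o·b_o³ − h_i·b_i³)/12 with b_o = 39.9, b_i = 35.50 mm (shorter outer/inner sides).
I_min = (56.1×39.9³ − 51.70×35.50³)/12 = 1.042×10^5 mm⁴
I = 1.042×10^5 mm⁴ = 1.042×10^-7 m⁴
Effective length L_e = K·L = 0.5 × 5.25 = 2.625 m
P_cr = π²EI / L_e² = π² × 68.1×10⁹ × 1.042×10^-7 / 2.625² = 1.016×10^4 N

P_cr ≈ 10.2 kN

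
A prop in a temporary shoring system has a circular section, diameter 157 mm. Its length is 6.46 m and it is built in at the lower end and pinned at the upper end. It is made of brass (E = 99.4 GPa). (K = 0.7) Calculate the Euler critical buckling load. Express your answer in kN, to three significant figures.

I = πd⁴/64 = π×157⁴/64 = 2.982×10^7 mm⁴
I = 2.982×10^7 mm⁴ = 2.982×10^-5 m⁴
Effective length L_e = K·L = 0.7 × 6.46 = 4.522 m
P_cr = π²EI / L_e² = π² × 99.4×10⁹ × 2.982×10^-5 / 4.522² = 1.431×10^6 N

P_cr ≈ 1430 kN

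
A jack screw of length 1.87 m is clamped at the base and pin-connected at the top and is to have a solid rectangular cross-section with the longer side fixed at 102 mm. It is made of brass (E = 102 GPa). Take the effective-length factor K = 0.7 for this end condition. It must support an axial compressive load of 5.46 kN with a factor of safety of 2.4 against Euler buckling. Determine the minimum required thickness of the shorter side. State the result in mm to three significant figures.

b ≈ 13.8 mm

Required P_cr = n·P = 2.4 × 5.46 = 13.10 kN
L_e = K·L = 0.7 × 1.87 = 1.309 m
Required I = P_cr·L_e²/(π²E) = 1.310×10^4 × 1.309² / (π² × 1.02×10^11) = 2.230×10^-8 m⁴
I_req = 2.230×10^4 mm⁴
Rectangle, weak axis: I_min = h·b³/12 with h = 102 mm fixed  ⇒  b = (12I/h)^(1/3) = 13.8 mm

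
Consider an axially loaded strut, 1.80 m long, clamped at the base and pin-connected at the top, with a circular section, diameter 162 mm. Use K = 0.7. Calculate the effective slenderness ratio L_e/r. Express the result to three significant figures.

λ ≈ 31.1

For a solid circle r = d/4 = 162/4 = 40.50 mm
L_e = K·L = 0.7 × 1.80 m = 1.260 m = 1260.0 mm
λ = L_e / r_min = 1260.0 / 40.50 = 31.1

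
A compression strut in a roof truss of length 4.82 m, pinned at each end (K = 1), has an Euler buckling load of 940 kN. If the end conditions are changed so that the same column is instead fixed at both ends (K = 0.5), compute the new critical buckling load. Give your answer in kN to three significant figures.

P_cr ≈ 3760 kN

P_cr ∝ 1/K², so P_cr,new = P_cr,old × (K_old/K_new)² = 940 × (1/0.5)²
= 940 × 4.000 = 3760 kN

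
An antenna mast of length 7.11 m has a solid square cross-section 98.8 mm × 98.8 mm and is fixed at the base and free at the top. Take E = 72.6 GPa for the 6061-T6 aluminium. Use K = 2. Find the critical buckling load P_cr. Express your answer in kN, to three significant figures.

I = a⁴/12 = 98.8⁴/12 = 7.940×10^6 mm⁴
I = 7.940×10^6 mm⁴ = 7.940×10^-6 m⁴
Effective length L_e = K·L = 2 × 7.11 = 14.22 m
P_cr = π²EI / L_e² = π² × 72.6×10⁹ × 7.940×10^-6 / 14.22² = 2.814×10^4 N

P_cr ≈ 28.1 kN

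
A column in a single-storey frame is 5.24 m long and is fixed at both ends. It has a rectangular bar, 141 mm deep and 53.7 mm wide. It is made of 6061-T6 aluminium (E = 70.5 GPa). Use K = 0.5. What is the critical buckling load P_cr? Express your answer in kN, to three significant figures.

P_cr ≈ 184 kN

Buckling occurs about the weak axis: I_min = h·b³/12 with b = 53.7 mm (the shorter side).
I_min = 141×53.7³/12 = 1.820×10^6 mm⁴
I = 1.820×10^6 mm⁴ = 1.820×10^-6 m⁴
Effective length L_e = K·L = 0.5 × 5.24 = 2.620 m
P_cr = π²EI / L_e² = π² × 70.5×10⁹ × 1.820×10^-6 / 2.620² = 1.844×10^5 N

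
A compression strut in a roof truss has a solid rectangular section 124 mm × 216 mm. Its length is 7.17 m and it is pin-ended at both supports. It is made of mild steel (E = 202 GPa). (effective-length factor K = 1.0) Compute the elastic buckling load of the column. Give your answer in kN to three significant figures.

Buckling occurs about the weak axis: I_min = h·b³/12 with b = 124 mm (the shorter side).
I_min = 216×124³/12 = 3.432×10^7 mm⁴
I = 3.432×10^7 mm⁴ = 3.432×10^-5 m⁴
Effective length L_e = K·L = 1 × 7.17 = 7.170 m
P_cr = π²EI / L_e² = π² × 202×10⁹ × 3.432×10^-5 / 7.170² = 1.331×10^6 N

P_cr ≈ 1330 kN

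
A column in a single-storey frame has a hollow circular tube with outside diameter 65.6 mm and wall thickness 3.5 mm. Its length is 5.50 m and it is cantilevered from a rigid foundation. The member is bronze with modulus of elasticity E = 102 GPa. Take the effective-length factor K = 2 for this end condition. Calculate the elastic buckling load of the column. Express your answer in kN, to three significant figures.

P_cr ≈ 2.75 kN

Inner diameter d_i = 65.6 − 2×3.5 = 58.60 mm
I = π(d_o⁴ − d_i⁴)/64 = π(65.6⁴ − 58.60⁴)/64 = 3.302×10^5 mm⁴
I = 3.302×10^5 mm⁴ = 3.302×10^-7 m⁴
Effective length L_e = K·L = 2 × 5.50 = 11.00 m
P_cr = π²EI / L_e² = π² × 102×10⁹ × 3.302×10^-7 / 11.00² = 2.747×10^3 N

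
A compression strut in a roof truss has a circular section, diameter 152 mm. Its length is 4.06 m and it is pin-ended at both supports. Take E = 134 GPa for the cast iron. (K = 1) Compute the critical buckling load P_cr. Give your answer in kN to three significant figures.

I = πd⁴/64 = π×152⁴/64 = 2.620×10^7 mm⁴
I = 2.620×10^7 mm⁴ = 2.620×10^-5 m⁴
Effective length L_e = K·L = 1 × 4.06 = 4.060 m
P_cr = π²EI / L_e² = π² × 134×10⁹ × 2.620×10^-5 / 4.060² = 2.102×10^6 N

P_cr ≈ 2100 kN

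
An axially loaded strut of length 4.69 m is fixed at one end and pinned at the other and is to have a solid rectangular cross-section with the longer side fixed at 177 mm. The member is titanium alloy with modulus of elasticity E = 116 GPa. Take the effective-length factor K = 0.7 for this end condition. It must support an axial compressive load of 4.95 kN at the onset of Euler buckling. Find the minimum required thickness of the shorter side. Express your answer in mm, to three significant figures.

L_e = K·L = 0.7 × 4.69 = 3.283 m
Required I = P_cr·L_e²/(π²E) = 4.950×10^3 × 3.283² / (π² × 1.16×10^11) = 4.660×10^-8 m⁴
I_req = 4.660×10^4 mm⁴
Rectangle, weak axis: I_min = h·b³/12 with h = 177 mm fixed  ⇒  b = (12I/h)^(1/3) = 14.7 mm

b ≈ 14.7 mm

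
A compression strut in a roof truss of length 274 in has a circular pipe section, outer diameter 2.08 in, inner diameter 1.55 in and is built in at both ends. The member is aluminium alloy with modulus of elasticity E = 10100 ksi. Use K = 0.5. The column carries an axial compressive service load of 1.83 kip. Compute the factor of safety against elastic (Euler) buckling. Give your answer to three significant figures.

d_o = 2.08 in, d_i = 1.55 in
I = π(d_o⁴ − d_i⁴)/64 = π(2.08⁴ − 1.550⁴)/64 = 0.6355 in⁴
Effective length L_e = K·L = 0.5 × 274 = 137.0 in
P_cr = π²EI / L_e² = π² × 10100×10³ × 0.6355 / 137.0² = 3.375×10^3 lb
Factor of safety n = P_cr / P = 3.3750 / 1.83 = 1.84

n ≈ 1.84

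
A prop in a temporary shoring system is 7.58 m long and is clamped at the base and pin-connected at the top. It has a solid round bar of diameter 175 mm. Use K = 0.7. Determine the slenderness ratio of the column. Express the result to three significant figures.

For a solid circle r = d/4 = 175/4 = 43.75 mm
L_e = K·L = 0.7 × 7.58 m = 5.306 m = 5306.0 mm
λ = L_e / r_min = 5306.0 / 43.75 = 121

λ ≈ 121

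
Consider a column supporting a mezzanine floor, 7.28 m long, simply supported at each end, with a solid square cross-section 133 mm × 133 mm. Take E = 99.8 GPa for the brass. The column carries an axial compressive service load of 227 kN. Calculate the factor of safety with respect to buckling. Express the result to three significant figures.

I = a⁴/12 = 133⁴/12 = 2.608×10^7 mm⁴
I = 2.608×10^7 mm⁴ = 2.608×10^-5 m⁴
Effective length L_e = K·L = 1 × 7.28 = 7.280 m
P_cr = π²EI / L_e² = π² × 99.8×10⁹ × 2.608×10^-5 / 7.280² = 4.846×10^5 N
Factor of safety n = P_cr / P = 484.61 / 227 = 2.13

n ≈ 2.13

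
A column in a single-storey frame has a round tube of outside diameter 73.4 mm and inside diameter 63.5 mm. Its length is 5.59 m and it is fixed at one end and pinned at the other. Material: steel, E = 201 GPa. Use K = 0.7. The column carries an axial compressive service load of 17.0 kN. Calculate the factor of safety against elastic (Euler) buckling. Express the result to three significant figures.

n ≈ 4.78

d_o = 73.4 mm, d_i = 63.5 mm
I = π(d_o⁴ − d_i⁴)/64 = π(73.4⁴ − 63.50⁴)/64 = 6.267×10^5 mm⁴
I = 6.267×10^5 mm⁴ = 6.267×10^-7 m⁴
Effective length L_e = K·L = 0.7 × 5.59 = 3.913 m
P_cr = π²EI / L_e² = π² × 201×10⁹ × 6.267×10^-7 / 3.913² = 8.119×10^4 N
Factor of safety n = P_cr / P = 81.195 / 17.0 = 4.78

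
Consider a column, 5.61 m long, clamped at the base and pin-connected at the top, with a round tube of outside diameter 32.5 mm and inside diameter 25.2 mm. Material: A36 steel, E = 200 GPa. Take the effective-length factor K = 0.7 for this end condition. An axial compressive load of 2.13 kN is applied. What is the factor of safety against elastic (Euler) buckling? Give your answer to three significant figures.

n ≈ 2.10

d_o = 32.5 mm, d_i = 25.2 mm
I = π(d_o⁴ − d_i⁴)/64 = π(32.5⁴ − 25.20⁴)/64 = 3.497×10^4 mm⁴
I = 3.497×10^4 mm⁴ = 3.497×10^-8 m⁴
Effective length L_e = K·L = 0.7 × 5.61 = 3.927 m
P_cr = π²EI / L_e² = π² × 200×10⁹ × 3.497×10^-8 / 3.927² = 4.476×10^3 N
Factor of safety n = P_cr / P = 4.4760 / 2.13 = 2.10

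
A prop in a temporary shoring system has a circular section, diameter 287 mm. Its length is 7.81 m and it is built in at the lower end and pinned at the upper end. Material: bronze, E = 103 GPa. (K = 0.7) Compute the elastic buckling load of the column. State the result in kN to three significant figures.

P_cr ≈ 11300 kN

I = πd⁴/64 = π×287⁴/64 = 3.330×10^8 mm⁴
I = 3.330×10^8 mm⁴ = 3.330×10^-4 m⁴
Effective length L_e = K·L = 0.7 × 7.81 = 5.467 m
P_cr = π²EI / L_e² = π² × 103×10⁹ × 3.330×10^-4 / 5.467² = 1.133×10^7 N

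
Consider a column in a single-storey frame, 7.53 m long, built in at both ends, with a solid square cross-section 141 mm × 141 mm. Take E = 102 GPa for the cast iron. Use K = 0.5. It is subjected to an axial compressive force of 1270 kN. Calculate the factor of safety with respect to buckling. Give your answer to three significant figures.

n ≈ 1.84

I = a⁴/12 = 141⁴/12 = 3.294×10^7 mm⁴
I = 3.294×10^7 mm⁴ = 3.294×10^-5 m⁴
Effective length L_e = K·L = 0.5 × 7.53 = 3.765 m
P_cr = π²EI / L_e² = π² × 102×10⁹ × 3.294×10^-5 / 3.765² = 2.339×10^6 N
Factor of safety n = P_cr / P = 2339.2 / 1270 = 1.84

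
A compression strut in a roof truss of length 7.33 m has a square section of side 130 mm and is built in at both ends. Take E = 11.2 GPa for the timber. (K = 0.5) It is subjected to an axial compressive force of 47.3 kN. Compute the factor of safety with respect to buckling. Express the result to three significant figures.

n ≈ 4.14

I = a⁴/12 = 130⁴/12 = 2.380×10^7 mm⁴
I = 2.380×10^7 mm⁴ = 2.380×10^-5 m⁴
Effective length L_e = K·L = 0.5 × 7.33 = 3.665 m
P_cr = π²EI / L_e² = π² × 11.2×10⁹ × 2.380×10^-5 / 3.665² = 1.959×10^5 N
Factor of safety n = P_cr / P = 195.87 / 47.3 = 4.14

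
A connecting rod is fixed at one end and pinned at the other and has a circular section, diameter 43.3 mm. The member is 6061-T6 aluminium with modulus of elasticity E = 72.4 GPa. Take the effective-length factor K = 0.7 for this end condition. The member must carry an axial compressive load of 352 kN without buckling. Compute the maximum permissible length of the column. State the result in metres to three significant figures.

L_max ≈ 0.845 m

I = πd⁴/64 = π×43.3⁴/64 = 1.726×10^5 mm⁴
I = 1.726×10^-7 m⁴
At the buckling limit P_cr = P = 3.520×10^5 N
From P_cr = π²EI/(K·L)²:  L = (1/K)·√(π²EI/P_cr) = (1/0.7)·√(π²×7.24×10^10×1.726×10^-7/3.520×10^5)
L = 0.845 m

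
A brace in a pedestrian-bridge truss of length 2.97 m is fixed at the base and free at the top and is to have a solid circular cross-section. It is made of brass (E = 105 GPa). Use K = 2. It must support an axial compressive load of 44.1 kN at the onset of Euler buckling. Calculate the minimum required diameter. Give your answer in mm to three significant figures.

d ≈ 74.4 mm

L_e = K·L = 2 × 2.97 = 5.940 m
Required I = P_cr·L_e²/(π²E) = 4.410×10^4 × 5.940² / (π² × 1.05×10^11) = 1.501×10^-6 m⁴
I_req = 1.501×10^6 mm⁴
Solid circle: I = πd⁴/64  ⇒  d = (64I/π)^(1/4) = (64×1.501×10^6/π)^(1/4) = 74.4 mm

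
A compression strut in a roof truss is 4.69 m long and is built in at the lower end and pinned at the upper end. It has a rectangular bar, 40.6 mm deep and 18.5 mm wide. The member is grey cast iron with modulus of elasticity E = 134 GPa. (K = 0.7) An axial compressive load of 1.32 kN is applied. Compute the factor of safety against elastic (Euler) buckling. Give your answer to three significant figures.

n ≈ 1.99

Buckling occurs about the weak axis: I_min = h·b³/12 with b = 18.5 mm (the shorter side).
I_min = 40.6×18.5³/12 = 2.142×10^4 mm⁴
I = 2.142×10^4 mm⁴ = 2.142×10^-8 m⁴
Effective length L_e = K·L = 0.7 × 4.69 = 3.283 m
P_cr = π²EI / L_e² = π² × 134×10⁹ × 2.142×10^-8 / 3.283² = 2.629×10^3 N
Factor of safety n = P_cr / P = 2.6286 / 1.32 = 1.99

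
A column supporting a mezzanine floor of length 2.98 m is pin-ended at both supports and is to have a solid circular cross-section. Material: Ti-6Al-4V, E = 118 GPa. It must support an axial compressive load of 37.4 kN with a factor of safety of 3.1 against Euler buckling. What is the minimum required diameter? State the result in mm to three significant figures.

Required P_cr = n·P = 3.1 × 37.4 = 115.9 kN
L_e = K·L = 1 × 2.98 = 2.980 m
Required I = P_cr·L_e²/(π²E) = 1.159×10^5 × 2.980² / (π² × 1.18×10^11) = 8.841×10^-7 m⁴
I_req = 8.841×10^5 mm⁴
Solid circle: I = πd⁴/64  ⇒  d = (64I/π)^(1/4) = (64×8.841×10^5/π)^(1/4) = 65.1 mm

d ≈ 65.1 mm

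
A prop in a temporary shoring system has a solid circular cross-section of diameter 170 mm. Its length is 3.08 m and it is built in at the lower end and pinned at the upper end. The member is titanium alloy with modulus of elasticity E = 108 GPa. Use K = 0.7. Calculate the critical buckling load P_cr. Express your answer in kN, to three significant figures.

I = πd⁴/64 = π×170⁴/64 = 4.100×10^7 mm⁴
I = 4.100×10^7 mm⁴ = 4.100×10^-5 m⁴
Effective length L_e = K·L = 0.7 × 3.08 = 2.156 m
P_cr = π²EI / L_e² = π² × 108×10⁹ × 4.100×10^-5 / 2.156² = 9.401×10^6 N

P_cr ≈ 9400 kN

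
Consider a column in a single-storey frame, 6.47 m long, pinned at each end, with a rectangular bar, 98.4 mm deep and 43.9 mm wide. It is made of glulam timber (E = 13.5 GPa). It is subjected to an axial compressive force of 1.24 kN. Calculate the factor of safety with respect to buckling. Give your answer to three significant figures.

n ≈ 1.78

Buckling occurs about the weak axis: I_min = h·b³/12 with b = 43.9 mm (the shorter side).
I_min = 98.4×43.9³/12 = 6.938×10^5 mm⁴
I = 6.938×10^5 mm⁴ = 6.938×10^-7 m⁴
Effective length L_e = K·L = 1 × 6.47 = 6.470 m
P_cr = π²EI / L_e² = π² × 13.5×10⁹ × 6.938×10^-7 / 6.470² = 2.208×10^3 N
Factor of safety n = P_cr / P = 2.2082 / 1.24 = 1.78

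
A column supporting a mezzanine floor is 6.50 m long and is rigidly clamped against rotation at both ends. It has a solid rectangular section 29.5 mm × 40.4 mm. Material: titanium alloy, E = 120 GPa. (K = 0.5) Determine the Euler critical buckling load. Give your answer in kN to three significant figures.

P_cr ≈ 9.69 kN

Buckling occurs about the weak axis: I_min = h·b³/12 with b = 29.5 mm (the shorter side).
I_min = 40.4×29.5³/12 = 8.643×10^4 mm⁴
I = 8.643×10^4 mm⁴ = 8.643×10^-8 m⁴
Effective length L_e = K·L = 0.5 × 6.50 = 3.250 m
P_cr = π²EI / L_e² = π² × 120×10⁹ × 8.643×10^-8 / 3.250² = 9.691×10^3 N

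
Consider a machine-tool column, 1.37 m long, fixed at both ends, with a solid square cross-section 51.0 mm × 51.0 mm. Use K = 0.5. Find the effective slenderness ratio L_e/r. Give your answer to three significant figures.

λ ≈ 46.5

For a square r = a/√12 = 51.0/√12 = 14.72 mm
L_e = K·L = 0.5 × 1.37 m = 0.6850 m = 685.00 mm
λ = L_e / r_min = 685.00 / 14.72 = 46.5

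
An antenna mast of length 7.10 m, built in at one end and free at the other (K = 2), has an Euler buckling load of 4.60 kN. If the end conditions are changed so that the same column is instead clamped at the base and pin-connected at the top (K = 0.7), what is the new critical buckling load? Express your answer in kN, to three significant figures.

P_cr ∝ 1/K², so P_cr,new = P_cr,old × (K_old/K_new)² = 4.60 × (2/0.7)²
= 4.60 × 8.163 = 37.6 kN

P_cr ≈ 37.6 kN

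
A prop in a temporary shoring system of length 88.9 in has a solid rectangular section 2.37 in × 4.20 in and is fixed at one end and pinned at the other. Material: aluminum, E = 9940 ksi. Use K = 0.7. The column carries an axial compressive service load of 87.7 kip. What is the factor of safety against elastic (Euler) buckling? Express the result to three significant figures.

Buckling occurs about the weak axis: I_min = h·b³/12 with b = 2.37 in (the shorter side).
I_min = 4.20×2.37³/12 = 4.659 in⁴
Effective length L_e = K·L = 0.7 × 88.9 = 62.23 in
P_cr = π²EI / L_e² = π² × 9940×10³ × 4.659 / 62.23² = 1.180×10^5 lb
Factor of safety n = P_cr / P = 118.03 / 87.7 = 1.35

n ≈ 1.35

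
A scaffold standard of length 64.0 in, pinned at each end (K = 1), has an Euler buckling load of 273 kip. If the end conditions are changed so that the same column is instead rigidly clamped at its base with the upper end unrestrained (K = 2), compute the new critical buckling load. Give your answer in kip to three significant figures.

P_cr ∝ 1/K², so P_cr,new = P_cr,old × (K_old/K_new)² = 273 × (1/2)²
= 273 × 0.2500 = 68.2 kip

P_cr ≈ 68.2 kip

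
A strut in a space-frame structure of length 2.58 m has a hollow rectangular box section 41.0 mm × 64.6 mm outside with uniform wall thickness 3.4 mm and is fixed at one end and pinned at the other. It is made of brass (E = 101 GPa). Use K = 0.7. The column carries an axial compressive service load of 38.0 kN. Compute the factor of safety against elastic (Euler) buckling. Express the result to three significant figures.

n ≈ 1.43

Inner dimensions: h_i = 64.6 − 2×3.4 = 57.80 mm, b_i = 41.0 − 2×3.4 = 34.20 mm
Weak-axis I_min = (h_o·b_o³ − h_i·b_i³)/12 with b_o = 41.0, b_i = 34.20 mm (shorter outer/inner sides).
I_min = (64.6×41.0³ − 57.80×34.20³)/12 = 1.783×10^5 mm⁴
I = 1.783×10^5 mm⁴ = 1.783×10^-7 m⁴
Effective length L_e = K·L = 0.7 × 2.58 = 1.806 m
P_cr = π²EI / L_e² = π² × 101×10⁹ × 1.783×10^-7 / 1.806² = 5.451×10^4 N
Factor of safety n = P_cr / P = 54.508 / 38.0 = 1.43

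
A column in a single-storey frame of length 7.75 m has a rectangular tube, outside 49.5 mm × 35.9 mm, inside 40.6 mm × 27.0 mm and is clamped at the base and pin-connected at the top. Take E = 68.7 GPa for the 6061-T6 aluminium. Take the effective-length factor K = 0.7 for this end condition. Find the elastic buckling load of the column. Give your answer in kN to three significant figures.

Weak-axis I_min = (h_o·b_o³ − h_i·b_i³)/12 with b_o = 35.9, b_i = 27.00 mm (shorter outer/inner sides).
I_min = (49.5×35.9³ − 40.60×27.00³)/12 = 1.243×10^5 mm⁴
I = 1.243×10^5 mm⁴ = 1.243×10^-7 m⁴
Effective length L_e = K·L = 0.7 × 7.75 = 5.425 m
P_cr = π²EI / L_e² = π² × 68.7×10⁹ × 1.243×10^-7 / 5.425² = 2.863×10^3 N

P_cr ≈ 2.86 kN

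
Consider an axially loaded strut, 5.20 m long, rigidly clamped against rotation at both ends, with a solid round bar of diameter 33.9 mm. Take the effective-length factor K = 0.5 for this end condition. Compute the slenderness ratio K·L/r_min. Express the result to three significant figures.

λ ≈ 307

For a solid circle r = d/4 = 33.9/4 = 8.475 mm
L_e = K·L = 0.5 × 5.20 m = 2.600 m = 2600.0 mm
λ = L_e / r_min = 2600.0 / 8.475 = 307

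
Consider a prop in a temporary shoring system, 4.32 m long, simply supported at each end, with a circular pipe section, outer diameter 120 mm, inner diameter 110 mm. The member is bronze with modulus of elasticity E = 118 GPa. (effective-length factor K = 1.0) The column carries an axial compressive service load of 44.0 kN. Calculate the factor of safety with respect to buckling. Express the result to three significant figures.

n ≈ 4.24

d_o = 120 mm, d_i = 110 mm
I = π(d_o⁴ − d_i⁴)/64 = π(120⁴ − 110.0⁴)/64 = 2.992×10^6 mm⁴
I = 2.992×10^6 mm⁴ = 2.992×10^-6 m⁴
Effective length L_e = K·L = 1 × 4.32 = 4.320 m
P_cr = π²EI / L_e² = π² × 118×10⁹ × 2.992×10^-6 / 4.320² = 1.867×10^5 N
Factor of safety n = P_cr / P = 186.71 / 44.0 = 4.24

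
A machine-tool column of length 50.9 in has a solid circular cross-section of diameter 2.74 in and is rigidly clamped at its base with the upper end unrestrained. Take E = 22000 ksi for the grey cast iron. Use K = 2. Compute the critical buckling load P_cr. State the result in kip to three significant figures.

P_cr ≈ 58.0 kip

I = πd⁴/64 = π×2.74⁴/64 = 2.767 in⁴
Effective length L_e = K·L = 2 × 50.9 = 101.8 in
P_cr = π²EI / L_e² = π² × 22000×10³ × 2.767 / 101.8² = 5.797×10^4 lb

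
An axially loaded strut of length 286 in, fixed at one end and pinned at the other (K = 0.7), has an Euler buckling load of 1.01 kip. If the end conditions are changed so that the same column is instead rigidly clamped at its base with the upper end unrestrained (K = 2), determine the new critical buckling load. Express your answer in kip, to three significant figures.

P_cr ∝ 1/K², so P_cr,new = P_cr,old × (K_old/K_new)² = 1.01 × (0.7/2)²
= 1.01 × 0.1225 = 0.124 kip

P_cr ≈ 0.124 kip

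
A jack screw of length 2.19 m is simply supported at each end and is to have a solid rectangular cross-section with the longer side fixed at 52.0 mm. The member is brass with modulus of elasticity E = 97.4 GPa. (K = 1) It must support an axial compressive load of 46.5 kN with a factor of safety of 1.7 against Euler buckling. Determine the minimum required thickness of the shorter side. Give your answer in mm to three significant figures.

b ≈ 45.0 mm

Required P_cr = n·P = 1.7 × 46.5 = 79.05 kN
L_e = K·L = 1 × 2.19 = 2.190 m
Required I = P_cr·L_e²/(π²E) = 7.905×10^4 × 2.190² / (π² × 9.74×10^10) = 3.944×10^-7 m⁴
I_req = 3.944×10^5 mm⁴
Rectangle, weak axis: I_min = h·b³/12 with h = 52.0 mm fixed  ⇒  b = (12I/h)^(1/3) = 45.0 mm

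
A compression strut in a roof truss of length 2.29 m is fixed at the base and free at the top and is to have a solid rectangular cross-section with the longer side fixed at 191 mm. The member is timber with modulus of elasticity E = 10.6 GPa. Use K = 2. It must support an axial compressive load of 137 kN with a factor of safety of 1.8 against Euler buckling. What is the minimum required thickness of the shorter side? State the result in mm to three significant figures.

b ≈ 146 mm

Required P_cr = n·P = 1.8 × 137 = 246.6 kN
L_e = K·L = 2 × 2.29 = 4.580 m
Required I = P_cr·L_e²/(π²E) = 2.466×10^5 × 4.580² / (π² × 1.06×10^10) = 4.944×10^-5 m⁴
I_req = 4.944×10^7 mm⁴
Rectangle, weak axis: I_min = h·b³/12 with h = 191 mm fixed  ⇒  b = (12I/h)^(1/3) = 146 mm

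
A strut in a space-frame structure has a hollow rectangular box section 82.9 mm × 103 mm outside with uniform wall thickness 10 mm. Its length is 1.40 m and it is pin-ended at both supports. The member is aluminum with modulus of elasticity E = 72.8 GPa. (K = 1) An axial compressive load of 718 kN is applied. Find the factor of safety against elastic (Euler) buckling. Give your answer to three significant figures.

Inner dimensions: h_i = 103 − 2×10 = 83.00 mm, b_i = 82.9 − 2×10 = 62.90 mm
Weak-axis I_min = (h_o·b_o³ − h_i·b_i³)/12 with b_o = 82.9, b_i = 62.90 mm (shorter outer/inner sides).
I_min = (103×82.9³ − 83.00×62.90³)/12 = 3.169×10^6 mm⁴
I = 3.169×10^6 mm⁴ = 3.169×10^-6 m⁴
Effective length L_e = K·L = 1 × 1.40 = 1.400 m
P_cr = π²EI / L_e² = π² × 72.8×10⁹ × 3.169×10^-6 / 1.400² = 1.162×10^6 N
Factor of safety n = P_cr / P = 1161.7 / 718 = 1.62

n ≈ 1.62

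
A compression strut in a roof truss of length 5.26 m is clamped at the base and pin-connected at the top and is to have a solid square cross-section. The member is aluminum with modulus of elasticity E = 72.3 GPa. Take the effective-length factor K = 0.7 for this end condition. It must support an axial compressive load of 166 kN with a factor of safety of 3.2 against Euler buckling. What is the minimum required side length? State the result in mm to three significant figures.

Required P_cr = n·P = 3.2 × 166 = 531.2 kN
L_e = K·L = 0.7 × 5.26 = 3.682 m
Required I = P_cr·L_e²/(π²E) = 5.312×10^5 × 3.682² / (π² × 7.23×10^10) = 1.009×10^-5 m⁴
I_req = 1.009×10^7 mm⁴
Solid square: I = a⁴/12  ⇒  a = (12I)^(1/4) = (12×1.009×10^7)^(1/4) = 105 mm

a ≈ 105 mm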